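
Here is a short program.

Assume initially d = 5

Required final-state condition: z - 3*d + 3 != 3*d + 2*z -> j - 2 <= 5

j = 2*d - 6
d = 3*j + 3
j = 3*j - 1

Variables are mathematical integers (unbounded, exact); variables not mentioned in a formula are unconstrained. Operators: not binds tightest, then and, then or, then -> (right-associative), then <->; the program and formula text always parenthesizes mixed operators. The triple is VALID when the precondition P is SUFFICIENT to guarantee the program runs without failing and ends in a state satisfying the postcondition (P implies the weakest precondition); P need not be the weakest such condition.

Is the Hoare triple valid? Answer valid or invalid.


Working backward. After the program, the postcondition z - 3*d + 3 != 3*d + 2*z -> j - 2 <= 5 must hold; in canonical form it is 6*d + z != 3 -> j <= 7.
Before j := 3*j - 1: 6*d + z != 3 -> 3*j <= 8
Before d := 3*j + 3: 18*j + z != -15 -> 3*j <= 8
Before j := 2*d - 6: 36*d + z != 93 -> 6*d <= 26
The weakest precondition is 36*d + z != 93 -> 6*d <= 26.
Check whether d = 5 implies it.
Countermodel: at the initial state d = 5, z = -86, the precondition holds but the weakest precondition fails.
Answer: invalid


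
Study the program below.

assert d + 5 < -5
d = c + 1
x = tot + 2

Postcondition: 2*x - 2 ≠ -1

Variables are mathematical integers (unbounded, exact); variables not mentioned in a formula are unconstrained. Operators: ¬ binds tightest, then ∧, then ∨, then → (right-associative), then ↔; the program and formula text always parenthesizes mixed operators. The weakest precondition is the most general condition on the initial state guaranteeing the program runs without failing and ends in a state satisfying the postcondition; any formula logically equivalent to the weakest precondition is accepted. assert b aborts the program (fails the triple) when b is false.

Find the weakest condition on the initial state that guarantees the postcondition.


Working backward. After the program, the postcondition 2*x - 2 ≠ -1 must hold; in canonical form it is 2*x ≠ 1.
Before x := tot + 2: 2*tot ≠ -3
Before d := c + 1: 2*tot ≠ -3
Before assert d + 5 < -5: d < -10 ∧ 2*tot ≠ -3
Answer: WP = d < -10 ∧ 2*tot ≠ -3


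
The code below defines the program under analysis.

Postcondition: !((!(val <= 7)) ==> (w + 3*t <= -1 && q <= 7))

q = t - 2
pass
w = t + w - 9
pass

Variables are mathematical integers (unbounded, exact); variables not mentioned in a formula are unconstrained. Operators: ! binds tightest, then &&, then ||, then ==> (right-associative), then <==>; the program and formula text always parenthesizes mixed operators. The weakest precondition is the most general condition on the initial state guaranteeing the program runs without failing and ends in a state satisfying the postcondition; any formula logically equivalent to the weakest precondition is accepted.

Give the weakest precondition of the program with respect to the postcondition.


Working backward. After the program, the postcondition !((!(val <= 7)) ==> (w + 3*t <= -1 && q <= 7)) must hold; in canonical form it is !((!(val <= 7)) ==> (3*t + w <= -1 && q <= 7)).
Before skip: !((!(val <= 7)) ==> (3*t + w <= -1 && q <= 7))
Before w := t + w - 9: !((!(val <= 7)) ==> (4*t + w <= 8 && q <= 7))
Before skip: !((!(val <= 7)) ==> (4*t + w <= 8 && q <= 7))
Before q := t - 2: !((!(val <= 7)) ==> (4*t + w <= 8 && t <= 9))
Answer: WP = !((!(val <= 7)) ==> (4*t + w <= 8 && t <= 9))


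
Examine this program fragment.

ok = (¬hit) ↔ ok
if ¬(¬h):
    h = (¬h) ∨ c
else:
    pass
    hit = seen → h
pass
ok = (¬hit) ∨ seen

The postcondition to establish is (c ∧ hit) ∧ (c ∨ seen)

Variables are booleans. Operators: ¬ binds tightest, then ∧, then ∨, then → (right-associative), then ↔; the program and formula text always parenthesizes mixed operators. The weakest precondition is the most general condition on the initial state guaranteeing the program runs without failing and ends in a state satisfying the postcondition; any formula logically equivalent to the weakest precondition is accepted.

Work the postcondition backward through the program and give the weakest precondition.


Working backward. After the program, the postcondition (c ∧ hit) ∧ (c ∨ seen) must hold; in canonical form it is c ∧ hit ∧ (c ∨ seen).
Before ok := (¬hit) ∨ seen: c ∧ hit ∧ (c ∨ seen)
Before skip: c ∧ hit ∧ (c ∨ seen)
Then branch requires c ∧ hit ∧ (c ∨ seen); else branch requires c ∧ (seen → h) ∧ (c ∨ seen).
Before the if: (h → (c ∧ hit ∧ (c ∨ seen))) ∧ ((¬h) → (c ∧ (seen → h) ∧ (c ∨ seen)))
Before ok := (¬hit) ↔ ok: (h → (c ∧ hit ∧ (c ∨ seen))) ∧ ((¬h) → (c ∧ (seen → h) ∧ (c ∨ seen)))
Answer: WP = (h → (c ∧ hit ∧ (c ∨ seen))) ∧ ((¬h) → (c ∧ (seen → h) ∧ (c ∨ seen)))


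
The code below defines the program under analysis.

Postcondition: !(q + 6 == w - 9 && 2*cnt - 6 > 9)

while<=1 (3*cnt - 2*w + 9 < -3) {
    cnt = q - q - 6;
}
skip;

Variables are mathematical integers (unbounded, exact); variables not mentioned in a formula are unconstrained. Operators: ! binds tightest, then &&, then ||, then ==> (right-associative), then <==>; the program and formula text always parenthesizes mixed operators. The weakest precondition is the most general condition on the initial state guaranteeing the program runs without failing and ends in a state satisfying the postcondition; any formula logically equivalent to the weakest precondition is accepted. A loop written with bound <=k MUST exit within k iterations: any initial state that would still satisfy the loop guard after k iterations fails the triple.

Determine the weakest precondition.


Working backward. After the program, the postcondition !(q + 6 == w - 9 && 2*cnt - 6 > 9) must hold; in canonical form it is !(q == w - 15 && 2*cnt > 15).
Before skip: !(q == w - 15 && 2*cnt > 15)
Before the loop (bound <=1), unroll the exhaustion recursion (WP_0 = exit-now case; WP_j = one more guarded iteration, up to j = 1):
  WP_0: (!(3*cnt < 2*w - 12)) && (!(q == w - 15 && 2*cnt > 15))
  WP_1: (3*cnt < 2*w - 12 ==> (!(2*w > -6))) && ((!(3*cnt < 2*w - 12)) ==> (!(q == w - 15 && 2*cnt > 15)))
So before the loop: (3*cnt < 2*w - 12 ==> (!(2*w > -6))) && ((!(3*cnt < 2*w - 12)) ==> (!(q == w - 15 && 2*cnt > 15)))
Answer: WP = (3*cnt < 2*w - 12 ==> (!(2*w > -6))) && ((!(3*cnt < 2*w - 12)) ==> (!(q == w - 15 && 2*cnt > 15)))


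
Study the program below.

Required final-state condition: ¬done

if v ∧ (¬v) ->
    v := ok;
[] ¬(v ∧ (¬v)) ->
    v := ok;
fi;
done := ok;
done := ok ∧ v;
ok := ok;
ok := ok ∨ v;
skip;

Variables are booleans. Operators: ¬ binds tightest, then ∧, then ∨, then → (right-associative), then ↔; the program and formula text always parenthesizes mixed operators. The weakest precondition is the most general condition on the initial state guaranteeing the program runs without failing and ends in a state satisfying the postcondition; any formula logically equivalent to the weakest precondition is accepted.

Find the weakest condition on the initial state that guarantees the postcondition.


Working backward. After the program, ¬done must hold.
Before skip: ¬done
Before ok := ok ∨ v: ¬done
Before ok := ok: ¬done
Before done := ok ∧ v: ¬(ok ∧ v)
Before done := ok: ¬(ok ∧ v)
Then branch requires ¬ok; else branch requires ¬ok.
Before the if: ¬ok
Answer: WP = ¬ok


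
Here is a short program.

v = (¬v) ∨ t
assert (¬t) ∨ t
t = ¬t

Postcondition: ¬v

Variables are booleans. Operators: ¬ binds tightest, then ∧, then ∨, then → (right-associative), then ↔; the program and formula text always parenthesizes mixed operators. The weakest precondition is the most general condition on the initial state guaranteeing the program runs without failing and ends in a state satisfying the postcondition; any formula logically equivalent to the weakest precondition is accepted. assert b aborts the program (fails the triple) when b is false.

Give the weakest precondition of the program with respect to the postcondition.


Working backward. After the program, ¬v must hold.
Before t := ¬t: ¬v
Before assert (¬t) ∨ t: ¬v
Before v := (¬v) ∨ t: ¬((¬v) ∨ t)
Answer: WP = ¬((¬v) ∨ t)


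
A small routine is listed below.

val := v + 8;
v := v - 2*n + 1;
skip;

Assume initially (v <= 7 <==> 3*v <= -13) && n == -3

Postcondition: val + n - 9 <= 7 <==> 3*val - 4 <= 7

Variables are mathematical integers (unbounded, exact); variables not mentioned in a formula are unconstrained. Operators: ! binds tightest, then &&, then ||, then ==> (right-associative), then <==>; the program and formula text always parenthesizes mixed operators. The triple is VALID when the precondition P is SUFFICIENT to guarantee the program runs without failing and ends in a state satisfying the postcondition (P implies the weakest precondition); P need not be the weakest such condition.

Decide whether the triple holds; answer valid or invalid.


Working backward. After the program, the postcondition val + n - 9 <= 7 <==> 3*val - 4 <= 7 must hold; in canonical form it is n + val <= 16 <==> 3*val <= 11.
Before skip: n + val <= 16 <==> 3*val <= 11
Before v := v - 2*n + 1: n + val <= 16 <==> 3*val <= 11
Before val := v + 8: n + v <= 8 <==> 3*v <= -13
The weakest precondition is n + v <= 8 <==> 3*v <= -13.
Check whether (v <= 7 <==> 3*v <= -13) && n == -3 implies it.
Countermodel: at the initial state n = -3, v = 8, the precondition holds but the weakest precondition fails.
Answer: invalid


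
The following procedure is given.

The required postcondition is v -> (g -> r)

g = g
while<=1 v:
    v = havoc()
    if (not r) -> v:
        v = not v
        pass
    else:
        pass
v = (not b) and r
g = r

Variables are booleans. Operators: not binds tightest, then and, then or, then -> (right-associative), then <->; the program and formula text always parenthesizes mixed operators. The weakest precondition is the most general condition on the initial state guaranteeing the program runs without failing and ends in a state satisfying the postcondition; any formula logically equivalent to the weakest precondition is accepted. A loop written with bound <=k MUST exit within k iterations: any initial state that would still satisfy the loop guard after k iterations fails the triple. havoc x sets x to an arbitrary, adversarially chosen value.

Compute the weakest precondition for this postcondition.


Working backward. After the program, v -> (g -> r) must hold.
Before g := r: true
Before v := (not b) and r: true
Before the loop (bound <=1), unroll the exhaustion recursion (WP_0 = exit-now case; WP_j = one more guarded iteration, up to j = 1):
  WP_0: not v
  WP_1: v -> (not r)
So before the loop: v -> (not r)
Before g := g: v -> (not r)
Answer: WP = v -> (not r)


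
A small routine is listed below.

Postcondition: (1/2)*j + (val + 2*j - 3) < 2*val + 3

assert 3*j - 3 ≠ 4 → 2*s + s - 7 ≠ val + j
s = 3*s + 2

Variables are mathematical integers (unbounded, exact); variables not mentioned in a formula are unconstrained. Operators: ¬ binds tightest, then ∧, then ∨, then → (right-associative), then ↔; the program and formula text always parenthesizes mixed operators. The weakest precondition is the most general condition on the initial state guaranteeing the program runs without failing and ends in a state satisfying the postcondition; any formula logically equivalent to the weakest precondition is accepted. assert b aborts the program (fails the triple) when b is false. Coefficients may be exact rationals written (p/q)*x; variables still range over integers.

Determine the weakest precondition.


Working backward. After the program, the postcondition (1/2)*j + (val + 2*j - 3) < 2*val + 3 must hold; in canonical form it is (5/2)*j < val + 6.
Before s := 3*s + 2: (5/2)*j < val + 6
Before assert 3*j - 3 ≠ 4 → 2*s + s - 7 ≠ val + j: (3*j ≠ 7 → 3*s ≠ j + val + 7) ∧ (5/2)*j < val + 6
Answer: WP = (3*j ≠ 7 → 3*s ≠ j + val + 7) ∧ (5/2)*j < val + 6


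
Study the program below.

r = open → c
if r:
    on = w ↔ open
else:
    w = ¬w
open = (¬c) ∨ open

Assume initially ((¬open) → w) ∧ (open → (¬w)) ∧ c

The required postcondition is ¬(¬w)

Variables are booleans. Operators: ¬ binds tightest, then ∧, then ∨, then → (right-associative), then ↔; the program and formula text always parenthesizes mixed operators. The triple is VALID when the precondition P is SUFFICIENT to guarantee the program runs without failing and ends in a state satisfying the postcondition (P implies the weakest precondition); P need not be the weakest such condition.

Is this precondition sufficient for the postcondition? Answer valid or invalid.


Working backward. After the program, the postcondition ¬(¬w) must hold; in canonical form it is w.
Before open := (¬c) ∨ open: w
Then branch requires w; else branch requires ¬w.
Before the if: (r → w) ∧ ((¬r) → (¬w))
Before r := open → c: ((open → c) → w) ∧ ((¬(open → c)) → (¬w))
The weakest precondition is ((open → c) → w) ∧ ((¬(open → c)) → (¬w)).
Check whether ((¬open) → w) ∧ (open → (¬w)) ∧ c implies it.
Countermodel: at the initial state c = true, open = true, w = false, the precondition holds but the weakest precondition fails.
Answer: invalid


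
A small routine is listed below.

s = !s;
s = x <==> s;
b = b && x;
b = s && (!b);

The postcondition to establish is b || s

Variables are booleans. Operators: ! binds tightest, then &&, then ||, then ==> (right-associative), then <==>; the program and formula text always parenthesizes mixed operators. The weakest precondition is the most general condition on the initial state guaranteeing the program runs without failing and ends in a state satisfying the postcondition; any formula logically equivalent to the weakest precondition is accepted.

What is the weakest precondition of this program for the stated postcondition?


Working backward. After the program, b || s must hold.
Before b := s && (!b): (s && (!b)) || s
Before b := b && x: (s && (!(b && x))) || s
Before s := x <==> s: ((x <==> s) && (!(b && x))) || (x <==> s)
Before s := !s: ((x <==> (!s)) && (!(b && x))) || (x <==> (!s))
Answer: WP = ((x <==> (!s)) && (!(b && x))) || (x <==> (!s))


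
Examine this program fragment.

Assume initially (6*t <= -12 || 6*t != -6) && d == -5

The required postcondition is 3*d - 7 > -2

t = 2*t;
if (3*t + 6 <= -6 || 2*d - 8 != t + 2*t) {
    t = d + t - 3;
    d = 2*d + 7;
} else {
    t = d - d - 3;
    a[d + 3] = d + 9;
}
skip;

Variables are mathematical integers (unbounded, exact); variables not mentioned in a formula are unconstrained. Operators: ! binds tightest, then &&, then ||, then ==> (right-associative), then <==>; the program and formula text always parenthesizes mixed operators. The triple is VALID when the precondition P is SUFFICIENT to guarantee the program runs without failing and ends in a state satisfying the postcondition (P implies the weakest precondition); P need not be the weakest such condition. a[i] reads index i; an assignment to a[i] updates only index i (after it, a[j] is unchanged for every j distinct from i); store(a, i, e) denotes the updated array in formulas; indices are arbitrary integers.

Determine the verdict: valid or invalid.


Working backward. After the program, the postcondition 3*d - 7 > -2 must hold; in canonical form it is 3*d > 5.
Before skip: 3*d > 5
Then branch requires 6*d > -16; else branch requires 3*d > 5.
Before the if: ((3*t <= -12 || 2*d != 3*t + 8) ==> 6*d > -16) && ((!(3*t <= -12 || 2*d != 3*t + 8)) ==> 3*d > 5)
Before t := 2*t: ((6*t <= -12 || 2*d != 6*t + 8) ==> 6*d > -16) && ((!(6*t <= -12 || 2*d != 6*t + 8)) ==> 3*d > 5)
The weakest precondition is ((6*t <= -12 || 2*d != 6*t + 8) ==> 6*d > -16) && ((!(6*t <= -12 || 2*d != 6*t + 8)) ==> 3*d > 5).
Check whether (6*t <= -12 || 6*t != -6) && d == -5 implies it.
Countermodel: at the initial state d = -5, t = 0, the precondition holds but the weakest precondition fails.
Answer: invalid


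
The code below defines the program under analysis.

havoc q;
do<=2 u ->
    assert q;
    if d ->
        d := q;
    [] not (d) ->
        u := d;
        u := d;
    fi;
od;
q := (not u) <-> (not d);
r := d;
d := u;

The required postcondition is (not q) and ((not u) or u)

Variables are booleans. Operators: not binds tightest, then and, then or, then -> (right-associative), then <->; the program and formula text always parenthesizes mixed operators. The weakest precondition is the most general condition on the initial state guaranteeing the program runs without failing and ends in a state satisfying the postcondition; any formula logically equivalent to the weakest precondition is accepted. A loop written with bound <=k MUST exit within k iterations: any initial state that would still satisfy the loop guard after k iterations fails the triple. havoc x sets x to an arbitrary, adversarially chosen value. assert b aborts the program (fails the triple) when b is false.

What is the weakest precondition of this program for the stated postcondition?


Working backward. After the program, the postcondition (not q) and ((not u) or u) must hold; in canonical form it is not q.
Before d := u: not q
Before r := d: not q
Before q := (not u) <-> (not d): not ((not u) <-> (not d))
Before the loop (bound <=2), unroll the exhaustion recursion (WP_0 = exit-now case; WP_j = one more guarded iteration, up to j = 2):
  WP_0: (not u) and (not ((not u) <-> (not d)))
  WP_1: (u -> (q and (d -> ((not u) and (not ((not u) <-> (not q))))) and d)) and ((not u) -> (not ((not u) <-> (not d))))
  WP_2: (u -> (q and (d -> ((u -> (q and (q -> ((not u) and (not ((not u) <-> (not q))))))) and ((not u) -> (not ((not u) <-> (not q)))))) and ((not d) -> ((d -> (q and (d -> ((not d) and (not ((not d) <-> (not q))))) and d)) and d)))) and ((not u) -> (not ((not u) <-> (not d))))
So before the loop: (u -> (q and (d -> ((u -> (q and (q -> ((not u) and (not ((not u) <-> (not q))))))) and ((not u) -> (not ((not u) <-> (not q)))))) and ((not d) -> ((d -> (q and (d -> ((not d) and (not ((not d) <-> (not q))))) and d)) and d)))) and ((not u) -> (not ((not u) <-> (not d))))
Before havoc q: (u -> ((d -> (u -> (not u))) and ((not d) -> ((d -> ((d -> (not d)) and d)) and d)))) and ((not u) -> (not ((not u) <-> (not d)))) and (not u)
Answer: WP = (u -> ((d -> (u -> (not u))) and ((not d) -> ((d -> ((d -> (not d)) and d)) and d)))) and ((not u) -> (not ((not u) <-> (not d)))) and (not u)


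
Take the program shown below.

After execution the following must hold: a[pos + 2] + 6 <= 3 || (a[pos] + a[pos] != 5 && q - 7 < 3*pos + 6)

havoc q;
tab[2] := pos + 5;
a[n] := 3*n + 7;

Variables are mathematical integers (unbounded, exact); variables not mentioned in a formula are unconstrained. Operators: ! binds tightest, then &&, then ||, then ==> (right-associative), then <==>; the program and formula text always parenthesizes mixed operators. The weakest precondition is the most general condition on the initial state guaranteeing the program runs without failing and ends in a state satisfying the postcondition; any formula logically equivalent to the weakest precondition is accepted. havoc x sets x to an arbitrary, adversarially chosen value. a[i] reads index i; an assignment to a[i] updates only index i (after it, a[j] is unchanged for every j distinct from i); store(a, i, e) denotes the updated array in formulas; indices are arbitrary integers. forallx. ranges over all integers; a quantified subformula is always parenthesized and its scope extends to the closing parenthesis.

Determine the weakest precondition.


Working backward. After the program, the postcondition a[pos + 2] + 6 <= 3 || (a[pos] + a[pos] != 5 && q - 7 < 3*pos + 6) must hold; in canonical form it is a[pos + 2] <= -3 || (2*a[pos] != 5 && q < 3*pos + 13).
Before a[n] := 3*n + 7: store(a, n, 3*n + 7)[pos + 2] <= -3 || (2*store(a, n, 3*n + 7)[pos] != 5 && q < 3*pos + 13)
Before tab[2] := pos + 5: store(a, n, 3*n + 7)[pos + 2] <= -3 || (2*store(a, n, 3*n + 7)[pos] != 5 && q < 3*pos + 13)
Before havoc q: forall q_1. (store(a, n, 3*n + 7)[pos + 2] <= -3 || (2*store(a, n, 3*n + 7)[pos] != 5 && q_1 < 3*pos + 13))
Answer: WP = forall q_1. (store(a, n, 3*n + 7)[pos + 2] <= -3 || (2*store(a, n, 3*n + 7)[pos] != 5 && q_1 < 3*pos + 13))


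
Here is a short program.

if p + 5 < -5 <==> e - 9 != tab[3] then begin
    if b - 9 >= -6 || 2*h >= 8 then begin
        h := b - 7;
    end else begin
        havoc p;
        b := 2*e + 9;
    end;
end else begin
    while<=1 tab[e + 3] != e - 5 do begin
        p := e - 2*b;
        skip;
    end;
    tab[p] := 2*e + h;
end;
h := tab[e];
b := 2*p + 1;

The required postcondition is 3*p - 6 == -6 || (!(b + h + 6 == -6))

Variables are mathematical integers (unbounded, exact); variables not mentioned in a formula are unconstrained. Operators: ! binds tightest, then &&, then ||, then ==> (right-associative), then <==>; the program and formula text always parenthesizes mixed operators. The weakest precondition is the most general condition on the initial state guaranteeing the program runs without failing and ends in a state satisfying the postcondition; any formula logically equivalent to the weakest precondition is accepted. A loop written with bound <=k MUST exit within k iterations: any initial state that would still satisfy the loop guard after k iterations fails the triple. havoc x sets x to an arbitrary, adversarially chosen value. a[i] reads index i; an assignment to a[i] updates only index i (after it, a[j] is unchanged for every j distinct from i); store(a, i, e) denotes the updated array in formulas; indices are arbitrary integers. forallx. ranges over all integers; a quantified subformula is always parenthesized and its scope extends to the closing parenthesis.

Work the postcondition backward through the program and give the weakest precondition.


Working backward. After the program, the postcondition 3*p - 6 == -6 || (!(b + h + 6 == -6)) must hold; in canonical form it is 3*p == 0 || (!(b + h == -12)).
Before b := 2*p + 1: 3*p == 0 || (!(h + 2*p == -13))
Before h := tab[e]: 3*p == 0 || (!(tab[e] + 2*p == -13))
Then branch requires ((b >= 3 || 2*h >= 8) ==> (3*p == 0 || (!(tab[e] + 2*p == -13)))) && ((!(b >= 3 || 2*h >= 8)) ==> (forall p_1. (3*p_1 == 0 || (!(tab[e] + 2*p_1 == -13))))); else branch requires (tab[e + 3] != e - 5 ==> ((!(tab[e + 3] != e - 5)) && (3*e == 6*b || (!(store(tab, -2*b + e, 2*e + h)[e] + 2*e == 4*b - 13))))) && ((!(tab[e + 3] != e - 5)) ==> (3*p == 0 || (!(store(tab, p, 2*e + h)[e] + 2*p == -13)))).
Before the if: ((p < -10 <==> e != tab[3] + 9) ==> (((b >= 3 || 2*h >= 8) ==> (3*p == 0 || (!(tab[e] + 2*p == -13)))) && ((!(b >= 3 || 2*h >= 8)) ==> (forall p_1. (3*p_1 == 0 || (!(tab[e] + 2*p_1 == -13))))))) && ((!(p < -10 <==> e != tab[3] + 9)) ==> ((tab[e + 3] != e - 5 ==> ((!(tab[e + 3] != e - 5)) && (3*e == 6*b || (!(store(tab, -2*b + e, 2*e + h)[e] + 2*e == 4*b - 13))))) && ((!(tab[e + 3] != e - 5)) ==> (3*p == 0 || (!(store(tab, p, 2*e + h)[e] + 2*p == -13))))))
Answer: WP = ((p < -10 <==> e != tab[3] + 9) ==> (((b >= 3 || 2*h >= 8) ==> (3*p == 0 || (!(tab[e] + 2*p == -13)))) && ((!(b >= 3 || 2*h >= 8)) ==> (forall p_1. (3*p_1 == 0 || (!(tab[e] + 2*p_1 == -13))))))) && ((!(p < -10 <==> e != tab[3] + 9)) ==> ((tab[e + 3] != e - 5 ==> ((!(tab[e + 3] != e - 5)) && (3*e == 6*b || (!(store(tab, -2*b + e, 2*e + h)[e] + 2*e == 4*b - 13))))) && ((!(tab[e + 3] != e - 5)) ==> (3*p == 0 || (!(store(tab, p, 2*e + h)[e] + 2*p == -13))))))


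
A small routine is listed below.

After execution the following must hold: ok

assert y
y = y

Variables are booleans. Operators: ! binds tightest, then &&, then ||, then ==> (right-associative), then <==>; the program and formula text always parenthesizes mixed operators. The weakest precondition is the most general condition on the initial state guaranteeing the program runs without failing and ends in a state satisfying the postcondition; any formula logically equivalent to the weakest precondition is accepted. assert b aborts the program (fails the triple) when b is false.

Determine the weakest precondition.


Working backward. After the program, ok must hold.
Before y := y: ok
Before assert y: y && ok
Answer: WP = y && ok


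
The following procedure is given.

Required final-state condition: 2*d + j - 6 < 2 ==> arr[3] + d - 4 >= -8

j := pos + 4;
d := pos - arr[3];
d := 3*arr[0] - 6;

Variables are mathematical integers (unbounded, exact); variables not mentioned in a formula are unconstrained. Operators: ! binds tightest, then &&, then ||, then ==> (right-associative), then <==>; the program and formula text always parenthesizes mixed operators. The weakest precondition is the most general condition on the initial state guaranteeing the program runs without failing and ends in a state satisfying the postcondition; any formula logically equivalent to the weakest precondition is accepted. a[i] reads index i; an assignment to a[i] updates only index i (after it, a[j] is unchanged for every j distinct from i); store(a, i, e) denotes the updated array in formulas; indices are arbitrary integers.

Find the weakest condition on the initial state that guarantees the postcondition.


Working backward. After the program, the postcondition 2*d + j - 6 < 2 ==> arr[3] + d - 4 >= -8 must hold; in canonical form it is 2*d + j < 8 ==> arr[3] + d >= -4.
Before d := 3*arr[0] - 6: 6*arr[0] + j < 20 ==> 3*arr[0] + arr[3] >= 2
Before d := pos - arr[3]: 6*arr[0] + j < 20 ==> 3*arr[0] + arr[3] >= 2
Before j := pos + 4: 6*arr[0] + pos < 16 ==> 3*arr[0] + arr[3] >= 2
Answer: WP = 6*arr[0] + pos < 16 ==> 3*arr[0] + arr[3] >= 2


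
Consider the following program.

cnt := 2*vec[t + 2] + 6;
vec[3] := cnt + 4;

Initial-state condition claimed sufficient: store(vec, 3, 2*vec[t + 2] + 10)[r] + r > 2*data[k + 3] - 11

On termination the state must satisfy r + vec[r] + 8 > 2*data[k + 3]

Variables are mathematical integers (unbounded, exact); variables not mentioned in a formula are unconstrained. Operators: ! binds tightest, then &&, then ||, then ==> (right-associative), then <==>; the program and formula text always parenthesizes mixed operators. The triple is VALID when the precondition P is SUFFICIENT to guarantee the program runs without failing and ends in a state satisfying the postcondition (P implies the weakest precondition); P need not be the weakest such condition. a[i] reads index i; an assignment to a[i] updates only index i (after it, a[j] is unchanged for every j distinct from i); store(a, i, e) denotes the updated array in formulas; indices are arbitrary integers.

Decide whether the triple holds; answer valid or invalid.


Working backward. After the program, the postcondition r + vec[r] + 8 > 2*data[k + 3] must hold; in canonical form it is vec[r] + r > 2*data[k + 3] - 8.
Before vec[3] := cnt + 4: store(vec, 3, cnt + 4)[r] + r > 2*data[k + 3] - 8
Before cnt := 2*vec[t + 2] + 6: store(vec, 3, 2*vec[t + 2] + 10)[r] + r > 2*data[k + 3] - 8
The weakest precondition is store(vec, 3, 2*vec[t + 2] + 10)[r] + r > 2*data[k + 3] - 8.
Check whether store(vec, 3, 2*vec[t + 2] + 10)[r] + r > 2*data[k + 3] - 11 implies it.
Countermodel: at the initial state data = {[-15529] = 0, [0] = 0, [3] = 0, [4] = 0, elsewhere 0}, k = -3, r = -15529, t = 2, vec = {[-15529] = 15521, [0] = 2, [3] = 2, [4] = 0, elsewhere 2}, the precondition holds but the weakest precondition fails.
Answer: invalid


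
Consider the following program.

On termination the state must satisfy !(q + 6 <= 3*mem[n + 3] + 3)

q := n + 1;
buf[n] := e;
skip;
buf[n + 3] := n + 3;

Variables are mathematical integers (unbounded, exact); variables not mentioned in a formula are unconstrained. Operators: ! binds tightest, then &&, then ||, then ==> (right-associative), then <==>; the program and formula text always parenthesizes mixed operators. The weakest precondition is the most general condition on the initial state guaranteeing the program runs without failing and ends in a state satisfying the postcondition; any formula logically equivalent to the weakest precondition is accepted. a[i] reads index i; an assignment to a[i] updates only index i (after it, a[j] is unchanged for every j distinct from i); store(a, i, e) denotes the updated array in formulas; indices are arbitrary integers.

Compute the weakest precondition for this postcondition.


Working backward. After the program, the postcondition !(q + 6 <= 3*mem[n + 3] + 3) must hold; in canonical form it is !(q <= 3*mem[n + 3] - 3).
Before buf[n + 3] := n + 3: !(q <= 3*mem[n + 3] - 3)
Before skip: !(q <= 3*mem[n + 3] - 3)
Before buf[n] := e: !(q <= 3*mem[n + 3] - 3)
Before q := n + 1: !(n <= 3*mem[n + 3] - 4)
Answer: WP = !(n <= 3*mem[n + 3] - 4)


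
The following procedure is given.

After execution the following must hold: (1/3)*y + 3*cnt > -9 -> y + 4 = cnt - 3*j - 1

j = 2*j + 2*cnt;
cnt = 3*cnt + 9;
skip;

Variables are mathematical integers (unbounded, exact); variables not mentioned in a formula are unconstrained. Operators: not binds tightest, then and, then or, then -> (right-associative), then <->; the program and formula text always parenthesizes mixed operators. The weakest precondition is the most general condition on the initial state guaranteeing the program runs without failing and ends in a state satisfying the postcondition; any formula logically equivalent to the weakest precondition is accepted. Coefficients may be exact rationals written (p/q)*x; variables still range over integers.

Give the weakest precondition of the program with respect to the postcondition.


Working backward. After the program, the postcondition (1/3)*y + 3*cnt > -9 -> y + 4 = cnt - 3*j - 1 must hold; in canonical form it is 3*cnt + (1/3)*y > -9 -> 3*j + y = cnt - 5.
Before skip: 3*cnt + (1/3)*y > -9 -> 3*j + y = cnt - 5
Before cnt := 3*cnt + 9: 9*cnt + (1/3)*y > -36 -> 3*j + y = 3*cnt + 4
Before j := 2*j + 2*cnt: 9*cnt + (1/3)*y > -36 -> 3*cnt + 6*j + y = 4
Answer: WP = 9*cnt + (1/3)*y > -36 -> 3*cnt + 6*j + y = 4


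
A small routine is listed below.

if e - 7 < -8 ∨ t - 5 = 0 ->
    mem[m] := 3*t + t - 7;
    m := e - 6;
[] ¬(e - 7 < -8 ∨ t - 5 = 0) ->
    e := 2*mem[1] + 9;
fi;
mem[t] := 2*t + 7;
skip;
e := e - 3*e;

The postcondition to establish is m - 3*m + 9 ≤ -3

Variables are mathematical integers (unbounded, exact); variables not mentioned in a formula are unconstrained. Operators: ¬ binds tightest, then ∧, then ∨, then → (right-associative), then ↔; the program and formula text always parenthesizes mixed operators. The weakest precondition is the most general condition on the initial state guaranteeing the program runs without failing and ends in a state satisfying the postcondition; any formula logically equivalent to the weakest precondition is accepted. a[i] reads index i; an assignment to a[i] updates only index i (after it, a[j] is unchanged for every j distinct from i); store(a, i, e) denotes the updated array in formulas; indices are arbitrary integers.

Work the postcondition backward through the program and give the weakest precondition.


Working backward. After the program, the postcondition m - 3*m + 9 ≤ -3 must hold; in canonical form it is 2*m ≥ 12.
Before e := e - 3*e: 2*m ≥ 12
Before skip: 2*m ≥ 12
Before mem[t] := 2*t + 7: 2*m ≥ 12
Then branch requires 2*e ≥ 24; else branch requires 2*m ≥ 12.
Before the if: ((e < -1 ∨ t = 5) → 2*e ≥ 24) ∧ ((¬(e < -1 ∨ t = 5)) → 2*m ≥ 12)
Answer: WP = ((e < -1 ∨ t = 5) → 2*e ≥ 24) ∧ ((¬(e < -1 ∨ t = 5)) → 2*m ≥ 12)


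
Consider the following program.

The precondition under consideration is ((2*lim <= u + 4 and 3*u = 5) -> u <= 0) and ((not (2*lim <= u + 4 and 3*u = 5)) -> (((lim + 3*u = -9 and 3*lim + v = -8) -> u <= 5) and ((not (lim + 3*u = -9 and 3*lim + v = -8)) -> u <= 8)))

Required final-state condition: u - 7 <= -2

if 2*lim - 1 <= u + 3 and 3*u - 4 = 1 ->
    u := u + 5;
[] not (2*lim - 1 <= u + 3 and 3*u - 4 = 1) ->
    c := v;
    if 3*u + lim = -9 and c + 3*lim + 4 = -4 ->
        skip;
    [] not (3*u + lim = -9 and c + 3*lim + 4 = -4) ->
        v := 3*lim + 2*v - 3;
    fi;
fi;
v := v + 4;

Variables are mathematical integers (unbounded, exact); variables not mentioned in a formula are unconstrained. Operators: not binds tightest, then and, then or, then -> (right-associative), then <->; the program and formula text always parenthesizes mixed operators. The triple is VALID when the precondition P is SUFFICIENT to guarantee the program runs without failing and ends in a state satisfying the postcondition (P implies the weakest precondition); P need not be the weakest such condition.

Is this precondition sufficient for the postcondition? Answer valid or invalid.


Working backward. After the program, the postcondition u - 7 <= -2 must hold; in canonical form it is u <= 5.
Before v := v + 4: u <= 5
Then branch requires u <= 0; else branch requires ((lim + 3*u = -9 and 3*lim + v = -8) -> u <= 5) and ((not (lim + 3*u = -9 and 3*lim + v = -8)) -> u <= 5).
Before the if: ((2*lim <= u + 4 and 3*u = 5) -> u <= 0) and ((not (2*lim <= u + 4 and 3*u = 5)) -> (((lim + 3*u = -9 and 3*lim + v = -8) -> u <= 5) and ((not (lim + 3*u = -9 and 3*lim + v = -8)) -> u <= 5)))
The weakest precondition is ((2*lim <= u + 4 and 3*u = 5) -> u <= 0) and ((not (2*lim <= u + 4 and 3*u = 5)) -> (((lim + 3*u = -9 and 3*lim + v = -8) -> u <= 5) and ((not (lim + 3*u = -9 and 3*lim + v = -8)) -> u <= 5))).
Check whether ((2*lim <= u + 4 and 3*u = 5) -> u <= 0) and ((not (2*lim <= u + 4 and 3*u = 5)) -> (((lim + 3*u = -9 and 3*lim + v = -8) -> u <= 5) and ((not (lim + 3*u = -9 and 3*lim + v = -8)) -> u <= 8))) implies it.
Countermodel: at the initial state lim = -26, u = 6, v = 70, the precondition holds but the weakest precondition fails.
Answer: invalid


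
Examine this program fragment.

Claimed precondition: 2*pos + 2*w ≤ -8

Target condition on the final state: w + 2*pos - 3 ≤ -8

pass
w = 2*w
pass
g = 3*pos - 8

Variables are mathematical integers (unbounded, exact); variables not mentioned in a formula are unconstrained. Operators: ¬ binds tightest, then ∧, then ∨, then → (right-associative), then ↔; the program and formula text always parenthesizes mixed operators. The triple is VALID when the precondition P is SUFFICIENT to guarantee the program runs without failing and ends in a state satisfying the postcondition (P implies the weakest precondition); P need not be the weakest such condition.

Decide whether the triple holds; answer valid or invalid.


Working backward. After the program, the postcondition w + 2*pos - 3 ≤ -8 must hold; in canonical form it is 2*pos + w ≤ -5.
Before g := 3*pos - 8: 2*pos + w ≤ -5
Before skip: 2*pos + w ≤ -5
Before w := 2*w: 2*pos + 2*w ≤ -5
Before skip: 2*pos + 2*w ≤ -5
The weakest precondition is 2*pos + 2*w ≤ -5.
Check whether 2*pos + 2*w ≤ -8 implies it.
Every state satisfying the precondition satisfies the weakest precondition: the implication holds.
Answer: valid


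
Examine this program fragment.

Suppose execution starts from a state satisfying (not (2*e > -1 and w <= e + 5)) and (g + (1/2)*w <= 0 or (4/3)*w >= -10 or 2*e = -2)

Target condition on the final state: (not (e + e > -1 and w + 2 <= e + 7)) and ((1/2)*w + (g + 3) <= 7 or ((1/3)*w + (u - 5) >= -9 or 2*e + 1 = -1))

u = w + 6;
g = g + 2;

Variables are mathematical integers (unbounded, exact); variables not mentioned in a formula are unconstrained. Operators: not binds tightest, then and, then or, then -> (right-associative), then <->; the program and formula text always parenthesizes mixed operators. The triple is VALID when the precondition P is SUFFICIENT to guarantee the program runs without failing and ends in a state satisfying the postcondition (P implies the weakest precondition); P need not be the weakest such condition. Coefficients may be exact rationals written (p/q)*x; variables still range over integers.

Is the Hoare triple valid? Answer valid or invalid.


Working backward. After the program, the postcondition (not (e + e > -1 and w + 2 <= e + 7)) and ((1/2)*w + (g + 3) <= 7 or ((1/3)*w + (u - 5) >= -9 or 2*e + 1 = -1)) must hold; in canonical form it is (not (2*e > -1 and w <= e + 5)) and (g + (1/2)*w <= 4 or u + (1/3)*w >= -4 or 2*e = -2).
Before g := g + 2: (not (2*e > -1 and w <= e + 5)) and (g + (1/2)*w <= 2 or u + (1/3)*w >= -4 or 2*e = -2)
Before u := w + 6: (not (2*e > -1 and w <= e + 5)) and (g + (1/2)*w <= 2 or (4/3)*w >= -10 or 2*e = -2)
The weakest precondition is (not (2*e > -1 and w <= e + 5)) and (g + (1/2)*w <= 2 or (4/3)*w >= -10 or 2*e = -2).
Check whether (not (2*e > -1 and w <= e + 5)) and (g + (1/2)*w <= 0 or (4/3)*w >= -10 or 2*e = -2) implies it.
Every state satisfying the precondition satisfies the weakest precondition: the implication holds.
Answer: valid


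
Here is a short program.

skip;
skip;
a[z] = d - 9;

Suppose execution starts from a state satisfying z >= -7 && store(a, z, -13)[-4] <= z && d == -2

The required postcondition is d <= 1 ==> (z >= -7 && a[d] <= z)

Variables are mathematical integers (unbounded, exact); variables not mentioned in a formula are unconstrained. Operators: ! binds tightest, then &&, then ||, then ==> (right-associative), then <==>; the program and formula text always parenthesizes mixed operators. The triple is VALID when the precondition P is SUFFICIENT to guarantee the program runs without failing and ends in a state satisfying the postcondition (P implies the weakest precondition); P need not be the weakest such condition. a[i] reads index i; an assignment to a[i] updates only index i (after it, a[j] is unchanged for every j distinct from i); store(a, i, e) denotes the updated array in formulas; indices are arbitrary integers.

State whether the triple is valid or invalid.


Working backward. After the program, d <= 1 ==> (z >= -7 && a[d] <= z) must hold.
Before a[z] := d - 9: d <= 1 ==> (z >= -7 && store(a, z, d - 9)[d] <= z)
Before skip: d <= 1 ==> (z >= -7 && store(a, z, d - 9)[d] <= z)
Before skip: d <= 1 ==> (z >= -7 && store(a, z, d - 9)[d] <= z)
The weakest precondition is d <= 1 ==> (z >= -7 && store(a, z, d - 9)[d] <= z).
Check whether z >= -7 && store(a, z, -13)[-4] <= z && d == -2 implies it.
Countermodel: at the initial state a = {[-5] = 2, [-4] = -5, [-2] = -4, elsewhere 2}, d = -2, z = -5, the precondition holds but the weakest precondition fails.
Answer: invalid


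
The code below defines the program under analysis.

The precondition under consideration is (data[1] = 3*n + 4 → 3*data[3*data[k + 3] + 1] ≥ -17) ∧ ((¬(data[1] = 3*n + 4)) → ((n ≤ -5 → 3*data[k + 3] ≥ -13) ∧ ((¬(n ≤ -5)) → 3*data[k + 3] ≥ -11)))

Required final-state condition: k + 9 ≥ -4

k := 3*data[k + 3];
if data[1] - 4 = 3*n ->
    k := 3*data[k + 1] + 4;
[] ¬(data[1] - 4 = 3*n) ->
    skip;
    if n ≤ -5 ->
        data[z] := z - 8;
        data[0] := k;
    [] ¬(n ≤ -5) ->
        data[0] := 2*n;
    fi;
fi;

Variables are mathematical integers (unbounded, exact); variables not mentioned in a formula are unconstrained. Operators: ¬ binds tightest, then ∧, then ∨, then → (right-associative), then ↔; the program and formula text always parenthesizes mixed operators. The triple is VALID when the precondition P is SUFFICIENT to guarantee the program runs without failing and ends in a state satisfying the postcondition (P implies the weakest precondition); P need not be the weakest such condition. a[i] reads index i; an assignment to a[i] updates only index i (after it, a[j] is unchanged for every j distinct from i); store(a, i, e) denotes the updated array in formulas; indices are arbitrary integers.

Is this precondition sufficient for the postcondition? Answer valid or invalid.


Working backward. After the program, the postcondition k + 9 ≥ -4 must hold; in canonical form it is k ≥ -13.
Then branch requires 3*data[k + 1] ≥ -17; else branch requires (n ≤ -5 → k ≥ -13) ∧ ((¬(n ≤ -5)) → k ≥ -13).
Before the if: (data[1] = 3*n + 4 → 3*data[k + 1] ≥ -17) ∧ ((¬(data[1] = 3*n + 4)) → ((n ≤ -5 → k ≥ -13) ∧ ((¬(n ≤ -5)) → k ≥ -13)))
Before k := 3*data[k + 3]: (data[1] = 3*n + 4 → 3*data[3*data[k + 3] + 1] ≥ -17) ∧ ((¬(data[1] = 3*n + 4)) → ((n ≤ -5 → 3*data[k + 3] ≥ -13) ∧ ((¬(n ≤ -5)) → 3*data[k + 3] ≥ -13)))
The weakest precondition is (data[1] = 3*n + 4 → 3*data[3*data[k + 3] + 1] ≥ -17) ∧ ((¬(data[1] = 3*n + 4)) → ((n ≤ -5 → 3*data[k + 3] ≥ -13) ∧ ((¬(n ≤ -5)) → 3*data[k + 3] ≥ -13))).
Check whether (data[1] = 3*n + 4 → 3*data[3*data[k + 3] + 1] ≥ -17) ∧ ((¬(data[1] = 3*n + 4)) → ((n ≤ -5 → 3*data[k + 3] ≥ -13) ∧ ((¬(n ≤ -5)) → 3*data[k + 3] ≥ -11))) implies it.
Every state satisfying the precondition satisfies the weakest precondition: the implication holds.
Answer: valid
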